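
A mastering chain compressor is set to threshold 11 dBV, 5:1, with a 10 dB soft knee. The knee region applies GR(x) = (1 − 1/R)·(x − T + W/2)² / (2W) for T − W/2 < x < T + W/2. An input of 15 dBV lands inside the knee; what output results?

11.76 dBV

x − T + W/2 = 15 − 11 + 5 = 9.
GR = (1 − 1/5) × 9² / 20 = 0.8 × 81 / 20 = 3.24 dB.
Output = 15 − 3.24 = 11.76 dBV.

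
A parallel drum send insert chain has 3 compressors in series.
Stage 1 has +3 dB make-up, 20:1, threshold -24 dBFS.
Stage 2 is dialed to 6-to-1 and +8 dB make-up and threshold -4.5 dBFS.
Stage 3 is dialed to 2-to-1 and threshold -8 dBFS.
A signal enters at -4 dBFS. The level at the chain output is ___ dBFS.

-12 dBFS

Stage 1: overshoot 20 dB → 20/20 = 1 dB → -23 dBFS; +3 dB make-up → -20 dBFS.
Stage 2: -20 dBFS is at or below the -4.5 dBFS threshold — no compression; make-up brings it to -12 dBFS.
Stage 3: below threshold (-12 ≤ -8); passes unchanged; output -12 dBFS.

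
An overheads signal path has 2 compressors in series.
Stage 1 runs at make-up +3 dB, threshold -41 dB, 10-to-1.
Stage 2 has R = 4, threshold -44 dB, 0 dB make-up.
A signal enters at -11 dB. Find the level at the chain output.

Stage 1: overshoot 30 dB → 30/10 = 3 dB → -38 dB; +3 dB make-up → -35 dB.
Stage 2: 9 dB above -44 dB, reduced 4:1 to 2.25 dB above → -41.75 dB.

-41.75 dB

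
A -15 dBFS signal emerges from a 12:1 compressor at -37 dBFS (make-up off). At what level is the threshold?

-39 dBFS

Gain reduction = -15 − (-37) = 22 dB; output overshoot = GR / (R − 1) = 22 / 11 = 2 dB.
Threshold = output − output overshoot = -37 − 2 = -39 dBFS.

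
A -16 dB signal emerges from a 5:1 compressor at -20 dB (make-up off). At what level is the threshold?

Let T be the threshold. Output overshoot = (input overshoot)/R, so -20 − T = (-16 − T)/5.
5·(-20 − T) = -16 − T → 4·T = -100 − (-16) = -84.
T = -84/4 = -21 dB.

-21 dB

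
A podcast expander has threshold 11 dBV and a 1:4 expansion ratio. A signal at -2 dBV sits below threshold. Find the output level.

-41 dBV

The input is 13 dB below the 11 dBV threshold.
A 1:4 expander multiplies undershoot by 4: 13 × 4 = 52 dB below threshold.
Output = 11 − 52 = -41 dBV.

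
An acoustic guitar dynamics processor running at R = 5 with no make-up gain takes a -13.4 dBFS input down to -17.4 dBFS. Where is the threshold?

-18.4 dBFS

Gain reduction = -13.4 − (-17.4) = 4 dB; output overshoot = GR / (R − 1) = 4 / 4 = 1 dB.
Threshold = output − output overshoot = -17.4 − 1 = -18.4 dBFS.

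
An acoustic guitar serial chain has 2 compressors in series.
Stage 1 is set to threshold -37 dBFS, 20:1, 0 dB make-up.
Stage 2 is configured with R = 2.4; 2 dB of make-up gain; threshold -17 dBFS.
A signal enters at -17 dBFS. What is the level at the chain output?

-34 dBFS

Stage 1: 20 dB above -37 dBFS, reduced 20:1 to 1 dB above → -36 dBFS.
Stage 2: -36 dBFS ≤ -17 dBFS, so stage 2 doesn't engage; make-up brings it to -34 dBFS.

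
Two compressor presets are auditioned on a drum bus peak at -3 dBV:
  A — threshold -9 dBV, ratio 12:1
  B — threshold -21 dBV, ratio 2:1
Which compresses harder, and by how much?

A: GR = 6 − 6/12 = 5.5 dB.
B: GR = 18 − 18/2 = 9 dB.
B reduces 3.5 dB more.

B, by 3.5 dB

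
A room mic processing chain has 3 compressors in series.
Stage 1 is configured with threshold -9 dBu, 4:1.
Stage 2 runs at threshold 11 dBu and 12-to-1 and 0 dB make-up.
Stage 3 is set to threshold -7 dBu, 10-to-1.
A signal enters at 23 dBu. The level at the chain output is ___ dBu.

-6.4 dBu

Stage 1: 23 dBu is 32 dB over -9 dBu; at 4:1 that becomes 8 dB over, giving -1 dBu.
Stage 2: -1 dBu ≤ 11 dBu, so stage 2 doesn't engage; output -1 dBu.
Stage 3: overshoot 6 dB → 6/10 = 0.6 dB → -6.4 dBu.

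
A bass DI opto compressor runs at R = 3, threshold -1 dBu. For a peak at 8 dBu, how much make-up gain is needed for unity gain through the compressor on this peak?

6 dB

The peak compresses to -1 + 9/3 = 2 dBu.
To reach 8 dBu requires 8 − 2 = 6 dB of make-up.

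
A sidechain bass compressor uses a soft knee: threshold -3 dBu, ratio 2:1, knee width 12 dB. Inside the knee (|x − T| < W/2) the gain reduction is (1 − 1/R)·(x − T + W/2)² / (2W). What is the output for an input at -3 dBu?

-3.75 dBu

x − T + W/2 = -3 − (-3) + 6 = 6.
GR = (1 − 1/2) × 6² / 24 = 0.5 × 36 / 24 = 0.75 dB.
Output = -3 − 0.75 = -3.75 dBu.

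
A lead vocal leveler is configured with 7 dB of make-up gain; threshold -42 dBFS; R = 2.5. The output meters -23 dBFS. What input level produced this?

Remove make-up: -23 − 7 = -30 dBFS.
Post-compression overshoot = -30 − (-42) = 12 dB.
Input overshoot = R × output overshoot = 30 dB → input = -42 + 30 = -12 dBFS.

-12 dBFS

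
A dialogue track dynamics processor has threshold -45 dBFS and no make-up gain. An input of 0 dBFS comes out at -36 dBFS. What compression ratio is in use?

Input overshoot = 0 − (-45) = 45 dB; output overshoot = -36 − (-45) = 9 dB.
Ratio = 45 / 9 = 5.

5:1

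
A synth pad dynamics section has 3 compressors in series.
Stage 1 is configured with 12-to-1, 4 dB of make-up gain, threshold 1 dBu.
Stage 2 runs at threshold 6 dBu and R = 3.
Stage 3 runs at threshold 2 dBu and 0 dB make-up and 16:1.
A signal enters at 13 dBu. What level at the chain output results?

2.25 dBu

Stage 1: overshoot 12 dB → 12/12 = 1 dB → 2 dBu; +4 dB make-up → 6 dBu.
Stage 2: 6 dBu ≤ 6 dBu, so stage 2 doesn't engage; output 6 dBu.
Stage 3: 6 dBu is 4 dB over 2 dBu; at 16:1 that becomes 0.25 dB over, giving 2.25 dBu.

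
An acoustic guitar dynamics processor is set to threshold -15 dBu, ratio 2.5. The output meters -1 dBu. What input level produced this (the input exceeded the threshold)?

20 dBu

The compressed level sits -1 − (-15) = 14 dB over threshold.
Before 2.5:1 compression the overshoot was 14 × 2.5 = 35 dB, so input = -15 + 35 = 20 dBu.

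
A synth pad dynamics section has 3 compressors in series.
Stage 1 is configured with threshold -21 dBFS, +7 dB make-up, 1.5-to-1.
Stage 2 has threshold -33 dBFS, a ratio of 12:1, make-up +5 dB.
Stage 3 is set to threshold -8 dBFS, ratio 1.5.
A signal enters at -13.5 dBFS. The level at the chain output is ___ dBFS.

-26 dBFS

Stage 1: 7.5 dB above -21 dBFS, reduced 1.5:1 to 5 dB above → -16 dBFS; +7 dB make-up → -9 dBFS.
Stage 2: -9 dBFS is 24 dB over -33 dBFS; at 12:1 that becomes 2 dB over, giving -31 dBFS; +5 dB make-up → -26 dBFS.
Stage 3: -26 dBFS ≤ -8 dBFS, so stage 3 doesn't engage; output -26 dBFS.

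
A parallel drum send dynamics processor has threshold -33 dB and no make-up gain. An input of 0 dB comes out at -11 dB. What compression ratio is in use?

1.5:1

Input overshoot = 0 − (-33) = 33 dB; output overshoot = -11 − (-33) = 22 dB.
Ratio = 33 / 22 = 1.5.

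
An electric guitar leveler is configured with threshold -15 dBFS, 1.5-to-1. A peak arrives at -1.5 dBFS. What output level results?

-6 dBFS

-1.5 dBFS sits 13.5 dB over threshold.
1.5:1 compression reduces that to 13.5/1.5 = 9 dB over.
That puts the output at -6 dBFS.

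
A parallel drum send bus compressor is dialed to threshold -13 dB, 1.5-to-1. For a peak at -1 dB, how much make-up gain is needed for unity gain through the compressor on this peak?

Without make-up, output = threshold + overshoot/1.5 = -13 + 8 = -5 dB.
Gap to target: 4 dB.

4 dB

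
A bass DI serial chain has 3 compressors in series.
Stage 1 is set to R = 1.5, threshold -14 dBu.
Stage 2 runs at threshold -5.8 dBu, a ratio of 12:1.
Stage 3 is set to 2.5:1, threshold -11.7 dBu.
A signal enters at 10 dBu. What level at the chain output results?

Stage 1: 24 dB above -14 dBu, reduced 1.5:1 to 16 dB above → 2 dBu.
Stage 2: 7.8 dB above -5.8 dBu, reduced 12:1 to 0.65 dB above → -5.15 dBu.
Stage 3: -5.15 dBu is 6.55 dB over -11.7 dBu; at 2.5:1 that becomes 2.62 dB over, giving -9.08 dBu.

-9.08 dBu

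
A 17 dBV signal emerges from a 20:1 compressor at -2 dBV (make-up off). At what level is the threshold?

Gain reduction = 17 − (-2) = 19 dB; output overshoot = GR / (R − 1) = 19 / 19 = 1 dB.
Threshold = output − output overshoot = -2 − 1 = -3 dBV.

-3 dBV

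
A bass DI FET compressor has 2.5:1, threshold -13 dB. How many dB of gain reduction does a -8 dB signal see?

3 dB

Overshoot = -8 − (-13) = 5 dB.
After 2.5:1 compression the overshoot becomes 5/2.5 = 2 dB.
So the signal is attenuated by 5 − 2 = 3 dB.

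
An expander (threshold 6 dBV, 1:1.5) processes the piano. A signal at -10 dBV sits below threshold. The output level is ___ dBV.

-18 dBV

Below threshold, a 1:1.5 expander applies gain = (1.5−1)×(T − x) of attenuation.
(1.5−1) × 16 = 8 dB, so output = -10 − 8 = -18 dBV.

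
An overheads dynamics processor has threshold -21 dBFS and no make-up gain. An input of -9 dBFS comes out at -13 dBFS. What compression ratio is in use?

Input overshoot = -9 − (-21) = 12 dB; output overshoot = -13 − (-21) = 8 dB.
Ratio = 12 / 8 = 1.5.

1.5:1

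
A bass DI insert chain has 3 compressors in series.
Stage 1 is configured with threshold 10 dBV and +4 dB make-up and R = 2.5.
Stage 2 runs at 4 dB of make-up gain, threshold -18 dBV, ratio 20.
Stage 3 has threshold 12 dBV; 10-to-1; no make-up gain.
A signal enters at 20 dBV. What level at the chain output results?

Stage 1: overshoot 10 dB → 10/2.5 = 4 dB → 14 dBV; +4 dB make-up → 18 dBV.
Stage 2: overshoot 36 dB → 36/20 = 1.8 dB → -16.2 dBV; +4 dB make-up → -12.2 dBV.
Stage 3: -12.2 dBV is at or below the 12 dBV threshold — no compression; output -12.2 dBV.

-12.2 dBV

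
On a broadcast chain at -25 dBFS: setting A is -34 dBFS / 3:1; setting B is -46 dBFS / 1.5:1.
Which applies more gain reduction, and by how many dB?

A: GR = 9 − 9/3 = 6 dB.
B: GR = 21 − 21/1.5 = 7 dB.
B applies 1 dB more gain reduction.

B, by 1 dB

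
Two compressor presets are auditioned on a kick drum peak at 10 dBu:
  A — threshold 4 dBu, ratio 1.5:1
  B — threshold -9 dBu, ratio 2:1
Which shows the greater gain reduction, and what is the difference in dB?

B, by 7.5 dB

A: overshoot 6 dB → output overshoot 4 dB → GR 2 dB.
B: overshoot 19 dB → output overshoot 9.5 dB → GR 9.5 dB.
B applies 7.5 dB more gain reduction.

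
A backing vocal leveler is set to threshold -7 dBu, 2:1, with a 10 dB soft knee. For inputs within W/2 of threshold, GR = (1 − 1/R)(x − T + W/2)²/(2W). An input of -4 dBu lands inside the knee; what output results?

-5.6 dBu

x − T + W/2 = -4 − (-7) + 5 = 8.
GR = (1 − 1/2) × 8² / 20 = 0.5 × 64 / 20 = 1.6 dB.
Output = -4 − 1.6 = -5.6 dBu.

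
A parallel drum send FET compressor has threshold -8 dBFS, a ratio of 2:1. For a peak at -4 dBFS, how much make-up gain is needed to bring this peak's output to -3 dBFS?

3 dB

The peak compresses to -8 + 4/2 = -6 dBFS.
To reach -3 dBFS requires -3 − (-6) = 3 dB of make-up.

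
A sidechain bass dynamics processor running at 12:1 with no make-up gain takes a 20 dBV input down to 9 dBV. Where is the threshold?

8 dBV

Gain reduction = 20 − 9 = 11 dB; output overshoot = GR / (R − 1) = 11 / 11 = 1 dB.
Threshold = output − output overshoot = 9 − 1 = 8 dBV.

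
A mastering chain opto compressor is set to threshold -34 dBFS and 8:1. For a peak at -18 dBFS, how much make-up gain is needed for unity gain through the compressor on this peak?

14 dB

Without make-up, output = threshold + overshoot/8 = -34 + 2 = -32 dBFS.
Gap to target: 14 dB.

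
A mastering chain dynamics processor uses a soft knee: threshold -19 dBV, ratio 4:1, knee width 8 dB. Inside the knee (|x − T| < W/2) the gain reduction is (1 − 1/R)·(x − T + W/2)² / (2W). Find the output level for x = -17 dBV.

x − T + W/2 = -17 − (-19) + 4 = 6.
GR = (1 − 1/4) × 6² / 16 = 0.75 × 36 / 16 = 1.6875 dB.
Output = -17 − 1.6875 = -18.6875 dBV.

-18.6875 dBV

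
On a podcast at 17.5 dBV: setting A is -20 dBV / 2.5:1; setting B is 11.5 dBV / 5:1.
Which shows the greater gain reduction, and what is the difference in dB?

A: 37.5 dB over, compressed to 15 dB over, so 22.5 dB of GR.
B: 6 dB over, compressed to 1.2 dB over, so 4.8 dB of GR.
A reduces 17.7 dB more.

A, by 17.7 dB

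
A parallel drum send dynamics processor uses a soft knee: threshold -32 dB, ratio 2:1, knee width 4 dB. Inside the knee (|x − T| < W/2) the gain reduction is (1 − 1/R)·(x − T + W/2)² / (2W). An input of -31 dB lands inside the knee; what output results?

-31.5625 dB

x − T + W/2 = -31 − (-32) + 2 = 3.
GR = (1 − 1/2) × 3² / 8 = 0.5 × 9 / 8 = 0.5625 dB.
Output = -31 − 0.5625 = -31.5625 dB.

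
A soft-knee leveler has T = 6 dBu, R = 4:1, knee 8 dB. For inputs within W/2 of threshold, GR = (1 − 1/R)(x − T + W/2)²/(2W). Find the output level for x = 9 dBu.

x − T + W/2 = 9 − 6 + 4 = 7.
GR = (1 − 1/4) × 7² / 16 = 0.75 × 49 / 16 = 2.296875 dB.
Output = 9 − 2.296875 = 6.703125 dBu.

6.703125 dBu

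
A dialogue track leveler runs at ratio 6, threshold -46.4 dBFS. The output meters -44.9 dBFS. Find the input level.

-37.4 dBFS

The compressed level sits -44.9 − (-46.4) = 1.5 dB over threshold.
Undo the ratio: input overshoot = 1.5 × 6 = 9 dB, giving input = -37.4 dBFS.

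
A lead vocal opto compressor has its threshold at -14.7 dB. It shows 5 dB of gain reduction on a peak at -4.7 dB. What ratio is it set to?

2:1

Input overshoot = -4.7 − (-14.7) = 10 dB.
Output overshoot = 10 − 5 = 5 dB.
Ratio = input overshoot / output overshoot = 10 / 5 = 2.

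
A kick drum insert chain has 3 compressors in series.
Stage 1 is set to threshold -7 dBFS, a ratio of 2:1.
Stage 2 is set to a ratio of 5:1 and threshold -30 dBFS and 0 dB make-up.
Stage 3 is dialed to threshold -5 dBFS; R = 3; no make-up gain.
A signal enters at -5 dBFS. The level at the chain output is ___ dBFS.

Stage 1: overshoot 2 dB → 2/2 = 1 dB → -6 dBFS.
Stage 2: -6 dBFS is 24 dB over -30 dBFS; at 5:1 that becomes 4.8 dB over, giving -25.2 dBFS.
Stage 3: below threshold (-25.2 ≤ -5); passes unchanged; output -25.2 dBFS.

-25.2 dBFS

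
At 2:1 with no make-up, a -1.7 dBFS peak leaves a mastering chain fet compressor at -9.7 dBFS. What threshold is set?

Gain reduction = -1.7 − (-9.7) = 8 dB; output overshoot = GR / (R − 1) = 8 / 1 = 8 dB.
Threshold = output − output overshoot = -9.7 − 8 = -17.7 dBFS.

-17.7 dBFS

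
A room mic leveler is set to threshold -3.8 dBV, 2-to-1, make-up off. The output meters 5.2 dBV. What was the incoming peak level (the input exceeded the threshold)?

That's 9 dB above the -3.8 dBV threshold.
Before 2:1 compression the overshoot was 9 × 2 = 18 dB, so input = -3.8 + 18 = 14.2 dBV.

14.2 dBV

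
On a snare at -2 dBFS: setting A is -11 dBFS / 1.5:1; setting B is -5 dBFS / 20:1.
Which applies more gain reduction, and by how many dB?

A, by 0.15 dB

A: 9 dB over, compressed to 6 dB over, so 3 dB of GR.
B: 3 dB over, compressed to 0.15 dB over, so 2.85 dB of GR.
A applies 0.15 dB more gain reduction.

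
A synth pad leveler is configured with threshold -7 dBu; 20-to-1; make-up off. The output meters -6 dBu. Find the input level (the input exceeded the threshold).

That's 1 dB above the -7 dBu threshold.
Input overshoot = R × output overshoot = 20 dB → input = -7 + 20 = 13 dBu.

13 dBu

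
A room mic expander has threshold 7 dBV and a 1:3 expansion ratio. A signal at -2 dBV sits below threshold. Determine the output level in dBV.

-20 dBV

Below threshold, a 1:3 expander applies gain = (3−1)×(T − x) of attenuation.
(3−1) × 9 = 18 dB, so output = -2 − 18 = -20 dBV.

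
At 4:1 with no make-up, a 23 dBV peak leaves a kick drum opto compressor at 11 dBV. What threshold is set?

7 dBV

Input is 16 dB above T (since output overshoot × R = input overshoot: (11 − T)·4 = 23 − T gives T = 7 dBV).
Check: 7 + (23 − 7)/4 = 7 + 4 = 11 dBV. ✓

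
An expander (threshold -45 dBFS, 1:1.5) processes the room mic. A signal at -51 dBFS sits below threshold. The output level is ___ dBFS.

Below threshold, a 1:1.5 expander applies gain = (1.5−1)×(T − x) of attenuation.
(1.5−1) × 6 = 3 dB, so output = -51 − 3 = -54 dBFS.

-54 dBFS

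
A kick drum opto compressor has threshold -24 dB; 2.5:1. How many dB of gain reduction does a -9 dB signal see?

Overshoot = -9 − (-24) = 15 dB.
After 2.5:1 compression the overshoot becomes 15/2.5 = 6 dB.
GR = overshoot in − overshoot out = 15 − 6 = 9 dB.

9 dB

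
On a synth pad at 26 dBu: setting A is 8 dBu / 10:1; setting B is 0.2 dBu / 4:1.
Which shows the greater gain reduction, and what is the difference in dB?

B, by 3.15 dB

A: overshoot 18 dB → output overshoot 1.8 dB → GR 16.2 dB.
B: overshoot 25.8 dB → output overshoot 6.45 dB → GR 19.35 dB.
B applies 3.15 dB more gain reduction.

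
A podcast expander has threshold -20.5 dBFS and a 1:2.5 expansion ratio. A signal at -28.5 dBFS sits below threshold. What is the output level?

Undershoot = (-20.5) − (-28.5) = 8 dB.
At 1:2.5, that expands to 20 dB under threshold.
Output = -20.5 − 20 = -40.5 dBFS.

-40.5 dBFS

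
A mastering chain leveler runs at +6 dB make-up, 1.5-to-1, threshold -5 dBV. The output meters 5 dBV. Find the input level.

1 dBV

Before make-up, the level was 5 − 6 = -1 dBV.
Post-compression overshoot = -1 − (-5) = 4 dB.
Undo the ratio: input overshoot = 4 × 1.5 = 6 dB, giving input = 1 dBV.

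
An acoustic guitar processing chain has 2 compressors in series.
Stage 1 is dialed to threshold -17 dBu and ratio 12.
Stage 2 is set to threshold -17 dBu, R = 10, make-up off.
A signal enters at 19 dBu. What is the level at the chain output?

Stage 1: 19 dBu is 36 dB over -17 dBu; at 12:1 that becomes 3 dB over, giving -14 dBu.
Stage 2: overshoot 3 dB → 3/10 = 0.3 dB → -16.7 dBu.

-16.7 dBu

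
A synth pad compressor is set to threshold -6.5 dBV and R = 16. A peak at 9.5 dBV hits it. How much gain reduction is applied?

15 dB

The signal is 16 dB above threshold.
A 16:1 ratio leaves 1 dB of that excess.
Gain reduction = 16 − 1 = 15 dB.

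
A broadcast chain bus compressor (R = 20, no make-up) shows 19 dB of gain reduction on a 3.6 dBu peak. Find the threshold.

Gain reduction = 3.6 − (-15.4) = 19 dB; output overshoot = GR / (R − 1) = 19 / 19 = 1 dB.
Threshold = output − output overshoot = -15.4 − 1 = -16.4 dBu.

-16.4 dBu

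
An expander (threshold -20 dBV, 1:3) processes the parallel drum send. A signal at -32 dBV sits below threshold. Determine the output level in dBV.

-56 dBV

The input is 12 dB below the -20 dBV threshold.
A 1:3 expander multiplies undershoot by 3: 12 × 3 = 36 dB below threshold.
Output = -20 − 36 = -56 dBV.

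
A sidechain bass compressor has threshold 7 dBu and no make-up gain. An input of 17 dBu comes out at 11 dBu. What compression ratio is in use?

Input overshoot = 17 − 7 = 10 dB; output overshoot = 11 − 7 = 4 dB.
Ratio = 10 / 4 = 2.5.

2.5:1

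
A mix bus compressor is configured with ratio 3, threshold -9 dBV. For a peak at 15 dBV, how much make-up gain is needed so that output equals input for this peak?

16 dB

The peak compresses to -9 + 24/3 = -1 dBV.
To reach 15 dBV requires 15 − (-1) = 16 dB of make-up.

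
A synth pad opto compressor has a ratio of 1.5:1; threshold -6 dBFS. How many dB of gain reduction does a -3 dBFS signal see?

1 dB

The signal is 3 dB above threshold.
A 1.5:1 ratio leaves 2 dB of that excess.
GR = overshoot in − overshoot out = 3 − 2 = 1 dB.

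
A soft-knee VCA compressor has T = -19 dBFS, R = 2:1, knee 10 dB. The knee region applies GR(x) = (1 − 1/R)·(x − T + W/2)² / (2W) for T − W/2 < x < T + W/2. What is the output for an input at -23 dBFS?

x − T + W/2 = -23 − (-19) + 5 = 1.
GR = (1 − 1/2) × 1² / 20 = 0.5 × 1 / 20 = 0.025 dB.
Output = -23 − 0.025 = -23.025 dBFS.

-23.025 dBFS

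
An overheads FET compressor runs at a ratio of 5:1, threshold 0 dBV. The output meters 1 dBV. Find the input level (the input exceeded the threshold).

5 dBV

The compressed level sits 1 − 0 = 1 dB over threshold.
Before 5:1 compression the overshoot was 1 × 5 = 5 dB, so input = 0 + 5 = 5 dBV.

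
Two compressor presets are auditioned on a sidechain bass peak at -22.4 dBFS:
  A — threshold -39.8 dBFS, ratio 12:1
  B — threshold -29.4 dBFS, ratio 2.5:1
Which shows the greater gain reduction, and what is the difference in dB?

A, by 11.75 dB

A: overshoot 17.4 dB → output overshoot 1.45 dB → GR 15.95 dB.
B: overshoot 7 dB → output overshoot 2.8 dB → GR 4.2 dB.
Difference: 11.75 dB in favour of A.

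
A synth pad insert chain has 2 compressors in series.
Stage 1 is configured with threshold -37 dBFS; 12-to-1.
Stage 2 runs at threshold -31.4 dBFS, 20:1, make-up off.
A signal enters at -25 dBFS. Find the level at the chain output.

Stage 1: 12 dB above -37 dBFS, reduced 12:1 to 1 dB above → -36 dBFS.
Stage 2: -36 dBFS is at or below the -31.4 dBFS threshold — no compression; output -36 dBFS.

-36 dBFS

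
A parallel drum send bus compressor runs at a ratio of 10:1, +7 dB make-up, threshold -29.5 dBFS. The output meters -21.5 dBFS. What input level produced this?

Before make-up, the level was -21.5 − 7 = -28.5 dBFS.
Post-compression overshoot = -28.5 − (-29.5) = 1 dB.
Input overshoot = R × output overshoot = 10 dB → input = -29.5 + 10 = -19.5 dBFS.

-19.5 dBFS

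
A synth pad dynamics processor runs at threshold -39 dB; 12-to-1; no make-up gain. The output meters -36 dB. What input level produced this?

-3 dB

That's 3 dB above the -39 dB threshold.
Undo the ratio: input overshoot = 3 × 12 = 36 dB, giving input = -3 dB.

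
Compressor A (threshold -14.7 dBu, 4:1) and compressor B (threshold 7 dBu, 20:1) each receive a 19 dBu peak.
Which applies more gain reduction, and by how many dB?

A, by 13.875 dB

A: GR = 33.7 − 33.7/4 = 25.275 dB.
B: GR = 12 − 12/20 = 11.4 dB.
A applies 13.875 dB more gain reduction.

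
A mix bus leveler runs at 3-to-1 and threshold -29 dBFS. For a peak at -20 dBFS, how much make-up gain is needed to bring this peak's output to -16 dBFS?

10 dB

Overshoot 9 dB → 9/3 = 3 dB after compression, so the compressed level is -29 + 3 = -26 dBFS.
Make-up = target − compressed = -16 − (-26) = 10 dB.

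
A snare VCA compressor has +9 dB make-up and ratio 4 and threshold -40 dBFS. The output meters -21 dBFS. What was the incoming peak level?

Before make-up, the level was -21 − 9 = -30 dBFS.
That's 10 dB above the -40 dBFS threshold.
Before 4:1 compression the overshoot was 10 × 4 = 40 dB, so input = -40 + 40 = 0 dBFS.

0 dBFS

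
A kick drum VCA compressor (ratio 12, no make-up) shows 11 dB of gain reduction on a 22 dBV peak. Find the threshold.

Input is 12 dB above T (since output overshoot × R = input overshoot: (11 − T)·12 = 22 − T gives T = 10 dBV).
Check: 10 + (22 − 10)/12 = 10 + 1 = 11 dBV. ✓

10 dBV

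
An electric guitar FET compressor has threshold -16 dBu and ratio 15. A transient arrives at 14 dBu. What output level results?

-14 dBu

14 dBu sits 30 dB over threshold.
The 30 dB excess becomes 2 dB after 15:1 reduction.
That puts the output at -14 dBu.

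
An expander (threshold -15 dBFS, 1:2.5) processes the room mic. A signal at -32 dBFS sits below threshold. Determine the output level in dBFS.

-57.5 dBFS

Undershoot = (-15) − (-32) = 17 dB.
At 1:2.5, that expands to 42.5 dB under threshold.
Output = -15 − 42.5 = -57.5 dBFS.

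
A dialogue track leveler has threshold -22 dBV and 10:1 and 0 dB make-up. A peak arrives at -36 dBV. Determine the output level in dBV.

-36 dBV is 14 dB below the -22 dBV threshold, so no gain reduction is applied.
Output = input = -36 dBV.

-36 dBV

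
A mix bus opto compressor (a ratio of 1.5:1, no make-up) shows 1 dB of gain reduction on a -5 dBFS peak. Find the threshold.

Gain reduction = -5 − (-6) = 1 dB; output overshoot = GR / (R − 1) = 1 / 0.5 = 2 dB.
Threshold = output − output overshoot = -6 − 2 = -8 dBFS.

-8 dBFS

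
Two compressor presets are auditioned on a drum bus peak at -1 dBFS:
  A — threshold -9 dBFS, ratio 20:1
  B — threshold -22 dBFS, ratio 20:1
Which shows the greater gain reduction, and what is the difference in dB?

B, by 12.35 dB

A: overshoot 8 dB → output overshoot 0.4 dB → GR 7.6 dB.
B: overshoot 21 dB → output overshoot 1.05 dB → GR 19.95 dB.
Difference: 12.35 dB in favour of B.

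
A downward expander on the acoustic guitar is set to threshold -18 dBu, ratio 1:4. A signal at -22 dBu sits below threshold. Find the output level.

-34 dBu

The input is 4 dB below the -18 dBu threshold.
A 1:4 expander multiplies undershoot by 4: 4 × 4 = 16 dB below threshold.
Output = -18 − 16 = -34 dBu.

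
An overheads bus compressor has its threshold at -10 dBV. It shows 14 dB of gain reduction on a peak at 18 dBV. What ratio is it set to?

2:1

Input overshoot = 18 − (-10) = 28 dB.
Output overshoot = 28 − 14 = 14 dB.
Ratio = input overshoot / output overshoot = 28 / 14 = 2.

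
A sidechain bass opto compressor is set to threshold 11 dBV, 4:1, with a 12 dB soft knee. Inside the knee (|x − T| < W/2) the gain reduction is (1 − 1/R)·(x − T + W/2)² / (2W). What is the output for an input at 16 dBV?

12.21875 dBV

x − T + W/2 = 16 − 11 + 6 = 11.
GR = (1 − 1/4) × 11² / 24 = 0.75 × 121 / 24 = 3.78125 dB.
Output = 16 − 3.78125 = 12.21875 dBV.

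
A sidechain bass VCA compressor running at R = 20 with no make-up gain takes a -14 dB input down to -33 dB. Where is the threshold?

-34 dB

Input is 20 dB above T (since output overshoot × R = input overshoot: (-33 − T)·20 = -14 − T gives T = -34 dB).
Check: -34 + (-14 − (-34))/20 = -34 + 1 = -33 dB. ✓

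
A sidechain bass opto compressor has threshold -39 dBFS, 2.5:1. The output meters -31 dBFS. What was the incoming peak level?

-19 dBFS

That's 8 dB above the -39 dBFS threshold.
Undo the ratio: input overshoot = 8 × 2.5 = 20 dB, giving input = -19 dBFS.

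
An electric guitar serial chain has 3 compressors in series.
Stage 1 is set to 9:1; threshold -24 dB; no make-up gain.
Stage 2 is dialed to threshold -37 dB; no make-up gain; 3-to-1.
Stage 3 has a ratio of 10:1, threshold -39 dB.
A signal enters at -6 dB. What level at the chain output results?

Stage 1: 18 dB above -24 dB, reduced 9:1 to 2 dB above → -22 dB.
Stage 2: 15 dB above -37 dB, reduced 3:1 to 5 dB above → -32 dB.
Stage 3: overshoot 7 dB → 7/10 = 0.7 dB → -38.3 dB.

-38.3 dB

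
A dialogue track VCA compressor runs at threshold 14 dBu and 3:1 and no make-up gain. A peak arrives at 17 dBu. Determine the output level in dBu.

Overshoot: 17 − 14 = 3 dB.
3:1 compression reduces that to 3/3 = 1 dB over.
Output = 14 + 1 = 15 dBu.

15 dBu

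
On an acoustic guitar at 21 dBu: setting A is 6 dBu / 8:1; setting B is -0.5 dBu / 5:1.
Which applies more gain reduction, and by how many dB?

B, by 4.075 dB

A: overshoot 15 dB → output overshoot 1.875 dB → GR 13.125 dB.
B: overshoot 21.5 dB → output overshoot 4.3 dB → GR 17.2 dB.
Difference: 4.075 dB in favour of B.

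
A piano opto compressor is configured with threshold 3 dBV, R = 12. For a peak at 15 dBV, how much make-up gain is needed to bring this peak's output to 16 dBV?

12 dB

Without make-up, output = threshold + overshoot/12 = 3 + 1 = 4 dBV.
Gap to target: 12 dB.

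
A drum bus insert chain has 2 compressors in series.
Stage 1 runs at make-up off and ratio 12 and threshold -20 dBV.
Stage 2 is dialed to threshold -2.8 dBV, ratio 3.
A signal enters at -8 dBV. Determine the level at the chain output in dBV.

-19 dBV

Stage 1: 12 dB above -20 dBV, reduced 12:1 to 1 dB above → -19 dBV.
Stage 2: below threshold (-19 ≤ -2.8); passes unchanged; output -19 dBV.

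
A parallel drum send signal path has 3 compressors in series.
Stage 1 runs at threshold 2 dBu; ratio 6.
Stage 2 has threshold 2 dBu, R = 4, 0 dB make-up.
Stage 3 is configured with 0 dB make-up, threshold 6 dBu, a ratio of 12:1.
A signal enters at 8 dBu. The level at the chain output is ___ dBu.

2.25 dBu

Stage 1: overshoot 6 dB → 6/6 = 1 dB → 3 dBu.
Stage 2: overshoot 1 dB → 1/4 = 0.25 dB → 2.25 dBu.
Stage 3: 2.25 dBu ≤ 6 dBu, so stage 3 doesn't engage; output 2.25 dBu.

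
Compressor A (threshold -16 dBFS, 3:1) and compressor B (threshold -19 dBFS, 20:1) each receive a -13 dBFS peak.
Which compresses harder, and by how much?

A: overshoot 3 dB → output overshoot 1 dB → GR 2 dB.
B: overshoot 6 dB → output overshoot 0.3 dB → GR 5.7 dB.
B reduces 3.7 dB more.

B, by 3.7 dB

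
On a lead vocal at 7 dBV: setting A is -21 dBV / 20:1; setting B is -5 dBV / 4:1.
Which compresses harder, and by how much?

A: GR = 28 − 28/20 = 26.6 dB.
B: GR = 12 − 12/4 = 9 dB.
A applies 17.6 dB more gain reduction.

A, by 17.6 dB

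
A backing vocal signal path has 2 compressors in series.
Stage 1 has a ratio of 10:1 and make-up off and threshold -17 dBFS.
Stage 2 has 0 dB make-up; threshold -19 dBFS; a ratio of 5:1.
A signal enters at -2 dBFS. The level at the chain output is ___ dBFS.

Stage 1: -2 dBFS is 15 dB over -17 dBFS; at 10:1 that becomes 1.5 dB over, giving -15.5 dBFS.
Stage 2: overshoot 3.5 dB → 3.5/5 = 0.7 dB → -18.3 dBFS.

-18.3 dBFS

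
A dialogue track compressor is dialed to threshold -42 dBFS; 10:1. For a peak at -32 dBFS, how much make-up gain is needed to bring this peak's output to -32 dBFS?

The peak compresses to -42 + 10/10 = -41 dBFS.
To reach -32 dBFS requires -32 − (-41) = 9 dB of make-up.

9 dB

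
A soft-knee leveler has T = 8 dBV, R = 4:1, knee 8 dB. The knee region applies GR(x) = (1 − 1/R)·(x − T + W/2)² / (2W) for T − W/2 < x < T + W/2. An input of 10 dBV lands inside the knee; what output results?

x − T + W/2 = 10 − 8 + 4 = 6.
GR = (1 − 1/4) × 6² / 16 = 0.75 × 36 / 16 = 1.6875 dB.
Output = 10 − 1.6875 = 8.3125 dBV.

8.3125 dBV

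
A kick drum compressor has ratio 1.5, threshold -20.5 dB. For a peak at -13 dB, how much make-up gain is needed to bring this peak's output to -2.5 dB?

The peak compresses to -20.5 + 7.5/1.5 = -15.5 dB.
To reach -2.5 dB requires -2.5 − (-15.5) = 13 dB of make-up.

13 dB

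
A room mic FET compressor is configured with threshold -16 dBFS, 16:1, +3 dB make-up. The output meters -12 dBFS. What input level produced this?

0 dBFS

Before make-up, the level was -12 − 3 = -15 dBFS.
Post-compression overshoot = -15 − (-16) = 1 dB.
Before 16:1 compression the overshoot was 1 × 16 = 16 dB, so input = -16 + 16 = 0 dBFS.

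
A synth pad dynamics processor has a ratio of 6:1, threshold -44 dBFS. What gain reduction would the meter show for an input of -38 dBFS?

5 dB

The signal is 6 dB above threshold.
After 6:1 compression the overshoot becomes 6/6 = 1 dB.
Gain reduction = 6 − 1 = 5 dB.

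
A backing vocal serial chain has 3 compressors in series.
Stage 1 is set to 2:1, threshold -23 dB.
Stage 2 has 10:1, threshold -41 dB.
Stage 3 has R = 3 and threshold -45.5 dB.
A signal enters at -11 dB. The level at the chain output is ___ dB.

Stage 1: 12 dB above -23 dB, reduced 2:1 to 6 dB above → -17 dB.
Stage 2: -17 dB is 24 dB over -41 dB; at 10:1 that becomes 2.4 dB over, giving -38.6 dB.
Stage 3: -38.6 dB is 6.9 dB over -45.5 dB; at 3:1 that becomes 2.3 dB over, giving -43.2 dB.

-43.2 dB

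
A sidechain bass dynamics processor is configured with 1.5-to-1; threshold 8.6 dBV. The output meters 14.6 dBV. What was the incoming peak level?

Post-compression overshoot = 14.6 − 8.6 = 6 dB.
Undo the ratio: input overshoot = 6 × 1.5 = 9 dB, giving input = 17.6 dBV.

17.6 dBV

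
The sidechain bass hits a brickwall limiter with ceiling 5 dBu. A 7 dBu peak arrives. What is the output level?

5 dBu

A brickwall limiter is an ∞:1 compressor: any input above the ceiling is clamped to 5 dBu.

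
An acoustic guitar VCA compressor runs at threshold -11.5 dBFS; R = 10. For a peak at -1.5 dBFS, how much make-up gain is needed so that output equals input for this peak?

Without make-up, output = threshold + overshoot/10 = -11.5 + 1 = -10.5 dBFS.
Gap to target: 9 dB.

9 dB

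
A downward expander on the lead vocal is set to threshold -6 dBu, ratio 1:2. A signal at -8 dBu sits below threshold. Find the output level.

-10 dBu

Undershoot = (-6) − (-8) = 2 dB.
At 1:2, that expands to 4 dB under threshold.
Output = -6 − 4 = -10 dBu.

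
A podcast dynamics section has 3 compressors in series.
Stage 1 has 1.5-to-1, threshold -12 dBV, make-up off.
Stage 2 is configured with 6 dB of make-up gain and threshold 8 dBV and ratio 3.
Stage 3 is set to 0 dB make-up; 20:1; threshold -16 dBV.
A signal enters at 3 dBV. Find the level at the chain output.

-15 dBV

Stage 1: 3 dBV is 15 dB over -12 dBV; at 1.5:1 that becomes 10 dB over, giving -2 dBV.
Stage 2: -2 dBV ≤ 8 dBV, so stage 2 doesn't engage; make-up brings it to 4 dBV.
Stage 3: 20 dB above -16 dBV, reduced 20:1 to 1 dB above → -15 dBV.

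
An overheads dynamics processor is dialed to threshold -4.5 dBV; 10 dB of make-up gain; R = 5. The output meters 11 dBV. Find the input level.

23 dBV

Before make-up, the level was 11 − 10 = 1 dBV.
The compressed level sits 1 − (-4.5) = 5.5 dB over threshold.
Input overshoot = R × output overshoot = 27.5 dB → input = -4.5 + 27.5 = 23 dBV.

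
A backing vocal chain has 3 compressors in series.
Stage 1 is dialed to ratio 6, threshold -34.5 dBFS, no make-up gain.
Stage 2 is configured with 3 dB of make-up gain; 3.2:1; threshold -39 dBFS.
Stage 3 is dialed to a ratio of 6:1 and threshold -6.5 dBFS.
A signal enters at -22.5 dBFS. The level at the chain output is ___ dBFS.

Stage 1: 12 dB above -34.5 dBFS, reduced 6:1 to 2 dB above → -32.5 dBFS.
Stage 2: -32.5 dBFS is 6.5 dB over -39 dBFS; at 3.2:1 that becomes 2.03125 dB over, giving -36.96875 dBFS; +3 dB make-up → -33.96875 dBFS.
Stage 3: -33.96875 dBFS ≤ -6.5 dBFS, so stage 3 doesn't engage; output -33.96875 dBFS.

-33.96875 dBFS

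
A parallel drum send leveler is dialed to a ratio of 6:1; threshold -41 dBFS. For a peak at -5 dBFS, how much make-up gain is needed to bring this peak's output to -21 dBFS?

Without make-up, output = threshold + overshoot/6 = -41 + 6 = -35 dBFS.
Gap to target: 14 dB.

14 dB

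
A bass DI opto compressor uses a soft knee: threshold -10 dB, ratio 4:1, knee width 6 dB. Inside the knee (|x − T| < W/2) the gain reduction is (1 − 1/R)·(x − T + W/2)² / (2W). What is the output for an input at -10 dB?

x − T + W/2 = -10 − (-10) + 3 = 3.
GR = (1 − 1/4) × 3² / 12 = 0.75 × 9 / 12 = 0.5625 dB.
Output = -10 − 0.5625 = -10.5625 dB.

-10.5625 dB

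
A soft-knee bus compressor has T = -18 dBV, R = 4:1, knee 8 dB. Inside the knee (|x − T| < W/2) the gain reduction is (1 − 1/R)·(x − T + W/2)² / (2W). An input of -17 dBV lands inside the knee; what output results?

x − T + W/2 = -17 − (-18) + 4 = 5.
GR = (1 − 1/4) × 5² / 16 = 0.75 × 25 / 16 = 1.171875 dB.
Output = -17 − 1.171875 = -18.171875 dBV.

-18.171875 dBV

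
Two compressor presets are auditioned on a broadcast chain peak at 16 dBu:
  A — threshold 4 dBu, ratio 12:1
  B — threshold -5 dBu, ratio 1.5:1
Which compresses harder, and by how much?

A, by 4 dB

A: 12 dB over, compressed to 1 dB over, so 11 dB of GR.
B: 21 dB over, compressed to 14 dB over, so 7 dB of GR.
A reduces 4 dB more.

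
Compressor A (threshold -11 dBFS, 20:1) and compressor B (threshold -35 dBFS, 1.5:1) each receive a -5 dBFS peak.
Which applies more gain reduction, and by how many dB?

B, by 4.3 dB

A: 6 dB over, compressed to 0.3 dB over, so 5.7 dB of GR.
B: 30 dB over, compressed to 20 dB over, so 10 dB of GR.
B applies 4.3 dB more gain reduction.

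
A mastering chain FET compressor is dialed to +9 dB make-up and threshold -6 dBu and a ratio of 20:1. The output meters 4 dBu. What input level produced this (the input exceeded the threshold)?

Stripping the +9 dB make-up gives -5 dBu at the gain stage.
That's 1 dB above the -6 dBu threshold.
Input overshoot = R × output overshoot = 20 dB → input = -6 + 20 = 14 dBu.

14 dBu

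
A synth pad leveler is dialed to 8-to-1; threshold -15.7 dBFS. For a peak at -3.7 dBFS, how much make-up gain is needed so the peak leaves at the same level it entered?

10.5 dB

Without make-up, output = threshold + overshoot/8 = -15.7 + 1.5 = -14.2 dBFS.
Gap to target: 10.5 dB.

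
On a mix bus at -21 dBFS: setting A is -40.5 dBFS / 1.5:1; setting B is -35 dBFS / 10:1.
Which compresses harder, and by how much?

A: GR = 19.5 − 19.5/1.5 = 6.5 dB.
B: GR = 14 − 14/10 = 12.6 dB.
B reduces 6.1 dB more.

B, by 6.1 dB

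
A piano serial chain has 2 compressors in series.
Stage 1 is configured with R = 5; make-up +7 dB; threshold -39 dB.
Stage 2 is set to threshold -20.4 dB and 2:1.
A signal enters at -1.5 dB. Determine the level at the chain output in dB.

-24.5 dB

Stage 1: overshoot 37.5 dB → 37.5/5 = 7.5 dB → -31.5 dB; +7 dB make-up → -24.5 dB.
Stage 2: below threshold (-24.5 ≤ -20.4); passes unchanged; output -24.5 dB.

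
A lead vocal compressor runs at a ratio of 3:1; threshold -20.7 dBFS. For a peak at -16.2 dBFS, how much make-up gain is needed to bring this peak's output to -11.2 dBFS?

Overshoot 4.5 dB → 4.5/3 = 1.5 dB after compression, so the compressed level is -20.7 + 1.5 = -19.2 dBFS.
Make-up = target − compressed = -11.2 − (-19.2) = 8 dB.

8 dB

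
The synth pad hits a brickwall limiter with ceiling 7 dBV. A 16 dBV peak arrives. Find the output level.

7 dBV

The limiter clamps the peak to its 7 dBV ceiling.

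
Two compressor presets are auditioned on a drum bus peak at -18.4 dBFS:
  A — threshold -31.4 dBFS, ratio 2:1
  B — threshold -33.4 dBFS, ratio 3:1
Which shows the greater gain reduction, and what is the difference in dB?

A: overshoot 13 dB → output overshoot 6.5 dB → GR 6.5 dB.
B: overshoot 15 dB → output overshoot 5 dB → GR 10 dB.
B reduces 3.5 dB more.

B, by 3.5 dB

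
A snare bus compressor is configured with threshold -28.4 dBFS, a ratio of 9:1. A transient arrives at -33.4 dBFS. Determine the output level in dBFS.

-33.4 dBFS is 5 dB below the -28.4 dBFS threshold, so no gain reduction is applied.
Output = input = -33.4 dBFS.

-33.4 dBFS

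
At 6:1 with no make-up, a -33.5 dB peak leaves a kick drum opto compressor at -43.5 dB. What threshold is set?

-45.5 dB

Gain reduction = -33.5 − (-43.5) = 10 dB; output overshoot = GR / (R − 1) = 10 / 5 = 2 dB.
Threshold = output − output overshoot = -43.5 − 2 = -45.5 dB.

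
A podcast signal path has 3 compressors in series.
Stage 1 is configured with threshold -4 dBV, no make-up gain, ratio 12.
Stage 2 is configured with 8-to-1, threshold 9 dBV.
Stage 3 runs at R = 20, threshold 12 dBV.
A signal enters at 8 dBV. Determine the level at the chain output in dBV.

-3 dBV

Stage 1: 12 dB above -4 dBV, reduced 12:1 to 1 dB above → -3 dBV.
Stage 2: -3 dBV is at or below the 9 dBV threshold — no compression; output -3 dBV.
Stage 3: -3 dBV ≤ 12 dBV, so stage 3 doesn't engage; output -3 dBV.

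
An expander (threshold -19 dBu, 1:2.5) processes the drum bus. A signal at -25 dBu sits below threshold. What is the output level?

Below threshold, a 1:2.5 expander applies gain = (2.5−1)×(T − x) of attenuation.
(2.5−1) × 6 = 9 dB, so output = -25 − 9 = -34 dBu.

-34 dBu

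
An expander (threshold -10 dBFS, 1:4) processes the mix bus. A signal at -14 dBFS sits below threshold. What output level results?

Undershoot = (-10) − (-14) = 4 dB.
At 1:4, that expands to 16 dB under threshold.
Output = -10 − 16 = -26 dBFS.

-26 dBFS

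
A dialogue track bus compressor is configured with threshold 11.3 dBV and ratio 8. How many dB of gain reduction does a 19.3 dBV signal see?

7 dB

The signal is 8 dB above threshold.
At 8:1, output sits 8/8 = 1 dB above threshold.
Gain reduction = 8 − 1 = 7 dB.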